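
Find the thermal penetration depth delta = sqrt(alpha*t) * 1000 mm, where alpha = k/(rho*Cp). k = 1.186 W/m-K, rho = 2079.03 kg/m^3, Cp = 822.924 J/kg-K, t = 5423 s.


alpha = 1.186 / (2079.03 * 822.924) = 6.9321e-07 m^2/s
alpha * t = 0.0037593
delta = sqrt(0.0037593) * 1000 = 61.313 mm

61.313 mm


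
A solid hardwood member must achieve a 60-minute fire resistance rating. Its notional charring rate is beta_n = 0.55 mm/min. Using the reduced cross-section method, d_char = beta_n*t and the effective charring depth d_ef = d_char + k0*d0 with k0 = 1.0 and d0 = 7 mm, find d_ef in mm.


d_char = 0.55 * 60 = 33 mm
d_ef = 33 + 1.0*7 = 40 mm

40 mm


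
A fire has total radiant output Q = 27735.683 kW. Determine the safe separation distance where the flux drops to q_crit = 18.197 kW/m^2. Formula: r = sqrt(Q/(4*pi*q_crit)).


4*pi*q_crit = 228.67
Q/(4*pi*q_crit) = 121.29
r = sqrt(121.29) = 11.013 m

11.013 m


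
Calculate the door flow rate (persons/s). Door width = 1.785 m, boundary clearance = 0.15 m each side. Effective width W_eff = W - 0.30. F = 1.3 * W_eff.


W_eff = 1.785 - 0.30 = 1.485 m
F = 1.3 * 1.485 = 1.9305 persons/s

1.9305 persons/s


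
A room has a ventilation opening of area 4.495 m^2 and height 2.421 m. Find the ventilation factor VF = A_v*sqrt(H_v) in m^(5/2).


sqrt(H_v) = 1.5560
VF = 4.495 * 1.5560 = 6.9940 m^(5/2)

6.9940 m^(5/2)


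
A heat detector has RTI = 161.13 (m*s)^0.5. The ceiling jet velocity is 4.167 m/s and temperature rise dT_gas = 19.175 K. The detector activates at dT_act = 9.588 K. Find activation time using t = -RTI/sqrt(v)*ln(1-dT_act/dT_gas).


dT_act/dT_gas = 0.50003
ln(1 - 0.50003) = -0.69320
t = -161.13 / sqrt(4.167) * -0.69320 = 54.717 s

54.717 s


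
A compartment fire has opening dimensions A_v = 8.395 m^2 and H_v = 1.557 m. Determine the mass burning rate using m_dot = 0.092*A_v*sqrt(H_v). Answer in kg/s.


sqrt(H_v) = 1.2478
m_dot = 0.092 * 8.395 * 1.2478 = 0.96372 kg/s

0.96372 kg/s


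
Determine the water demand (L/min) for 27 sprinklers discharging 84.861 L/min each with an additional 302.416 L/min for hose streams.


Sprinkler demand = 27 * 84.861 = 2291.247 L/min
Total = 2291.247 + 302.416 = 2593.663 L/min

2593.663 L/min


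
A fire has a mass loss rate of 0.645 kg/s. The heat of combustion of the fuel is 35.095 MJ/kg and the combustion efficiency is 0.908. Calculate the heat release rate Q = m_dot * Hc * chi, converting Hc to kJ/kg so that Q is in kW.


Hc = 35.095 MJ/kg = 35.095 * 1000 kJ/kg = 35095 kJ/kg
Q = 0.645 kg/s * 35095 kJ/kg * 0.908 = 20554 kW

20554 kW


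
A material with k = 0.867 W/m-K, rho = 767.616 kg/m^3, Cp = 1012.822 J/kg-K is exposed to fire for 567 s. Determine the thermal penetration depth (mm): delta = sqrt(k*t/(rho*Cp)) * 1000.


alpha = 0.867 / (767.616 * 1012.822) = 1.1152e-06 m^2/s
alpha * t = 0.00063230
delta = sqrt(0.00063230) * 1000 = 25.146 mm

25.146 mm


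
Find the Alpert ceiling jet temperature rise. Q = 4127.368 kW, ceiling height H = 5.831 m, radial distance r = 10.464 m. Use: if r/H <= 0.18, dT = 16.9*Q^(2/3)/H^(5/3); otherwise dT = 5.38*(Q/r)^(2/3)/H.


r/H = 10.464 / 5.831 = 1.7945
r/H > 0.18, so dT = 5.38*(Q/r)^(2/3)/H
Q/r = 394.44
(Q/r)^(2/3) = 53.784
dT = 5.38 * 53.784 / 5.831 = 49.624 K

49.624 K


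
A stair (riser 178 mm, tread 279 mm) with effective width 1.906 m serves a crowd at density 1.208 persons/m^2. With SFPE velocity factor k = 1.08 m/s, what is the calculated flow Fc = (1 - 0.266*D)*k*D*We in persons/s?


1 - 0.266*D = 1 - 0.266*1.208 = 0.67867
Fs = 0.67867 * 1.08 * 1.208 = 0.88542 persons/(s*m)
Fc = 0.88542 * 1.906 = 1.6876 persons/s

1.6876 persons/s


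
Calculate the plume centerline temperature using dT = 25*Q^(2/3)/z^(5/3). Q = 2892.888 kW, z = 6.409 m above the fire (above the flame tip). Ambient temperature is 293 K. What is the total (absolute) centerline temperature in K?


Q^(2/3) = 203.03
z^(5/3) = 22.113
dT = 25 * 203.03 / 22.113 = 229.53 K
T = 293 + 229.53 = 522.53 K

522.53 K


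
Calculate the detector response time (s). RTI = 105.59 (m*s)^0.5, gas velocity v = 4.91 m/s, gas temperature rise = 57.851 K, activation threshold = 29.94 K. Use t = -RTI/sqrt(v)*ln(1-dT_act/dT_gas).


dT_act/dT_gas = 0.51754
ln(1 - 0.51754) = -0.72885
t = -105.59 / sqrt(4.91) * -0.72885 = 34.731 s

34.731 s


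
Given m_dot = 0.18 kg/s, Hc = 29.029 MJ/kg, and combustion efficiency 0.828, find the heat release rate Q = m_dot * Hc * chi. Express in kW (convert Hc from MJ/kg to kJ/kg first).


Hc = 29.029 MJ/kg = 29.029 * 1000 kJ/kg = 29029 kJ/kg
Q = 0.18 kg/s * 29029 kJ/kg * 0.828 = 4326.5 kW

4326.5 kW


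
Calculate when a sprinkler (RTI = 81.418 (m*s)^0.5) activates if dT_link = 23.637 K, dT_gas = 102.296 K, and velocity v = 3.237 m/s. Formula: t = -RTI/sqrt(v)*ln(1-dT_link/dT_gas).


dT_link/dT_gas = 0.23106
ln(1 - 0.23106) = -0.26275
t = -81.418 / sqrt(3.237) * -0.26275 = 11.890 s

11.890 s


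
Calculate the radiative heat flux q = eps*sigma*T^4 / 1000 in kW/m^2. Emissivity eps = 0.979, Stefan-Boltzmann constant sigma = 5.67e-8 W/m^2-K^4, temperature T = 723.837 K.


T^4 = 2.7451e+11
q = 0.979 * 5.67e-8 * 2.7451e+11 / 1000 = 15.238 kW/m^2

15.238 kW/m^2


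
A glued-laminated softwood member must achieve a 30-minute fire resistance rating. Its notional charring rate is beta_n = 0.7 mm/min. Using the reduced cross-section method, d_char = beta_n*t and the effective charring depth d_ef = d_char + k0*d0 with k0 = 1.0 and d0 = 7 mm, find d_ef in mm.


d_char = 0.7 * 30 = 21 mm
d_ef = 21 + 1.0*7 = 28 mm

28 mm


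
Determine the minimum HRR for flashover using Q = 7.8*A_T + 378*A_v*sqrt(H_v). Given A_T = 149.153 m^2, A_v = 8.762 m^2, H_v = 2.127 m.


7.8*A_T = 1163.4
sqrt(H_v) = 1.4584
378*A_v*sqrt(H_v) = 4830.4
Q = 1163.4 + 4830.4 = 5993.7 kW

5993.7 kW


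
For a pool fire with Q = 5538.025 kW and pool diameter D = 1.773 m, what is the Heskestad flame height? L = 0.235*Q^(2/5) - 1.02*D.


Q^(2/5) = 31.430
0.235 * Q^(2/5) = 7.3860
1.02 * D = 1.8085
L = 5.5775 m

5.5775 m


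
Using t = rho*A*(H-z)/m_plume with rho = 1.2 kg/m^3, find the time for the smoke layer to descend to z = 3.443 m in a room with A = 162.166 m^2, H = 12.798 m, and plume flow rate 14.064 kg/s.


H - z = 9.355 m
t = 1.2 * 162.166 * 9.355 / 14.064 = 129.44 s

129.44 s


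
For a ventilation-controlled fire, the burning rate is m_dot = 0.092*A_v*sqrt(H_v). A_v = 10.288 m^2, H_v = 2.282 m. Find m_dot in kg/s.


sqrt(H_v) = 1.5106
m_dot = 0.092 * 10.288 * 1.5106 = 1.4298 kg/s

1.4298 kg/s


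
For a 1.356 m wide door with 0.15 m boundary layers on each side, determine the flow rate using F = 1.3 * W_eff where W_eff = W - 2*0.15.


W_eff = 1.356 - 0.30 = 1.056 m
F = 1.3 * 1.056 = 1.3728 persons/s

1.3728 persons/s


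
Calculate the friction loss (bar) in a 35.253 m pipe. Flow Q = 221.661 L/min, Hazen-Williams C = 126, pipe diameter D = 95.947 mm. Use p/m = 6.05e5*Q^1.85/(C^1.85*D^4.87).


Q^1.85 = 21854
C^1.85 = 7685.7
D^4.87 = 4.4925e+09
p/m = 0.00038291 bar/m
p_total = 0.00038291 * 35.253 = 0.013499 bar

0.013499 bar


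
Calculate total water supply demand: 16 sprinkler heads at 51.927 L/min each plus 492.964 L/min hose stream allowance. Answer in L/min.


Sprinkler demand = 16 * 51.927 = 830.832 L/min
Total = 830.832 + 492.964 = 1323.796 L/min

1323.796 L/min


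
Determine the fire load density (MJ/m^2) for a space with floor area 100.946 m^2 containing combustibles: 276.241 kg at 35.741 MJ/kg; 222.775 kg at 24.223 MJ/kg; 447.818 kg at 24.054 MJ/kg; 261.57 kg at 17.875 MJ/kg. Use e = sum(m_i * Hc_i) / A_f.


Total energy = 276.241*35.741 + 222.775*24.223 + 447.818*24.054 + 261.57*17.875
= 9873.130 + 5396.279 + 10771.81 + 4675.564
= 30716.79 MJ
e = 30716.79 / 100.946 = 304.29 MJ/m^2

304.29 MJ/m^2


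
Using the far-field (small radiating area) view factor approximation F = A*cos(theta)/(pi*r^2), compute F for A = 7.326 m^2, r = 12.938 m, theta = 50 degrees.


cos(50 deg) = 0.64279
pi*r^2 = 525.88
F = 7.326 * 0.64279 / 525.88 = 0.0089547

0.0089547


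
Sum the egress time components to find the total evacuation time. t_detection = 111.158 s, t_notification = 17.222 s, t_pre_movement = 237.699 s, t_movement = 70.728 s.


Total = 111.158 + 17.222 + 237.699 + 70.728 = 436.807 s

436.807 s


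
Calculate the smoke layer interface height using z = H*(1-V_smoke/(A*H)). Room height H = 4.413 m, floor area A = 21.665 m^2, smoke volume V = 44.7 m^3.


V/(A*H) = 0.46754
1 - 0.46754 = 0.53246
z = 4.413 * 0.53246 = 2.3498 m

2.3498 m


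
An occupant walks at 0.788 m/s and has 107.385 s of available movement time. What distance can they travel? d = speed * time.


d = 0.788 * 107.385 = 84.619 m

84.619 m


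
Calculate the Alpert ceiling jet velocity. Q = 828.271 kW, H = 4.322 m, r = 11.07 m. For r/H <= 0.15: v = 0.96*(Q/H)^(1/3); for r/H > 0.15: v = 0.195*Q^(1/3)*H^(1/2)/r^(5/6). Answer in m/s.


r/H = 11.07 / 4.322 = 2.5613
r/H > 0.15, so v = 0.195*Q^(1/3)*H^(1/2)/r^(5/6)
Q^(1/3) = 9.3913
H^(1/2) = 2.0789
r^(5/6) = 7.4152
v = 0.195 * 9.3913 * 2.0789 / 7.4152 = 0.51343 m/s

0.51343 m/s


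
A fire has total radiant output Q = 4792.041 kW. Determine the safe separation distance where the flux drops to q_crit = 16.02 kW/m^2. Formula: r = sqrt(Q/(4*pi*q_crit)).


4*pi*q_crit = 201.31
Q/(4*pi*q_crit) = 23.804
r = sqrt(23.804) = 4.8789 m

4.8789 m


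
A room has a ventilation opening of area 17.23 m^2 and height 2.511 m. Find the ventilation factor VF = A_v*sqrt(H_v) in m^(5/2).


sqrt(H_v) = 1.5846
VF = 17.23 * 1.5846 = 27.303 m^(5/2)

27.303 m^(5/2)


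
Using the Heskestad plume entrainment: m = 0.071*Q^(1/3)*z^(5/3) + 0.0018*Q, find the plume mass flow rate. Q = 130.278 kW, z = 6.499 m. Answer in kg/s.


Q^(1/3) = 5.0694
z^(5/3) = 22.633
First term = 0.071 * 5.0694 * 22.633 = 8.1463
Second term = 0.0018 * 130.278 = 0.23450
m = 8.3808 kg/s

8.3808 kg/s


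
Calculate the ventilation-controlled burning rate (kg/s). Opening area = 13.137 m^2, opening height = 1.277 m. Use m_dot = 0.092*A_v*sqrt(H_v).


sqrt(H_v) = 1.1300
m_dot = 0.092 * 13.137 * 1.1300 = 1.3658 kg/s

1.3658 kg/s


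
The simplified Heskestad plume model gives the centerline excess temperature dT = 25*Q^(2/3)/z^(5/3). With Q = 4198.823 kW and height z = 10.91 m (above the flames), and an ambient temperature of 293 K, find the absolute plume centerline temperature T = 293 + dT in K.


Q^(2/3) = 260.27
z^(5/3) = 53.667
dT = 25 * 260.27 / 53.667 = 121.24 K
T = 293 + 121.24 = 414.24 K

414.24 K


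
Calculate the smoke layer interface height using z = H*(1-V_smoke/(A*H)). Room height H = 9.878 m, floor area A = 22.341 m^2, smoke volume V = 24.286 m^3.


V/(A*H) = 0.11005
1 - 0.11005 = 0.88995
z = 9.878 * 0.88995 = 8.7909 m

8.7909 m


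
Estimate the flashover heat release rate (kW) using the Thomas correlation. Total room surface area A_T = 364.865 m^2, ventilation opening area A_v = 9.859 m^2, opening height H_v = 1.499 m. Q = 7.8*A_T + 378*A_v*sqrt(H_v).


7.8*A_T = 2845.947
sqrt(H_v) = 1.2243
378*A_v*sqrt(H_v) = 4562.7
Q = 2845.947 + 4562.7 = 7408.7 kW

7408.7 kW


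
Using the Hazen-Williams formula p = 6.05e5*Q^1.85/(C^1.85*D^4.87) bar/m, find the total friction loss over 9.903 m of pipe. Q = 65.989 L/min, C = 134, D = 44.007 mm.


Q^1.85 = 2322.9
C^1.85 = 8612.8
D^4.87 = 1.0091e+08
p/m = 0.0016169 bar/m
p_total = 0.0016169 * 9.903 = 0.016012 bar

0.016012 bar


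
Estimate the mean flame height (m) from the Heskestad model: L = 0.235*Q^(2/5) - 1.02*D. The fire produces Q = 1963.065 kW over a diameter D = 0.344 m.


Q^(2/5) = 20.757
0.235 * Q^(2/5) = 4.8780
1.02 * D = 0.35088
L = 4.5271 m

4.5271 m


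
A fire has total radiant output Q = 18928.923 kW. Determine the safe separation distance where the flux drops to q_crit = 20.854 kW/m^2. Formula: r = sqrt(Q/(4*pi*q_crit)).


4*pi*q_crit = 262.06
Q/(4*pi*q_crit) = 72.232
r = sqrt(72.232) = 8.4989 m

8.4989 m


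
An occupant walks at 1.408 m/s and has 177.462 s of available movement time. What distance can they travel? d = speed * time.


d = 1.408 * 177.462 = 249.87 m

249.87 m


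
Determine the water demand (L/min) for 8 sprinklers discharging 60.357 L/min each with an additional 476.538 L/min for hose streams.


Sprinkler demand = 8 * 60.357 = 482.856 L/min
Total = 482.856 + 476.538 = 959.394 L/min

959.394 L/min


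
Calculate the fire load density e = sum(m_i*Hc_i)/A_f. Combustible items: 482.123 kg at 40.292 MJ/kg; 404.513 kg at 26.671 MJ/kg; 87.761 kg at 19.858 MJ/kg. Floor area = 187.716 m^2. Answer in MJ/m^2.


Total energy = 482.123*40.292 + 404.513*26.671 + 87.761*19.858
= 19425.70 + 10788.77 + 1742.758
= 31957.22 MJ
e = 31957.22 / 187.716 = 170.24 MJ/m^2

170.24 MJ/m^2


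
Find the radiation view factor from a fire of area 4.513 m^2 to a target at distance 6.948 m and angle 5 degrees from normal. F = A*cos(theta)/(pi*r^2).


cos(5 deg) = 0.99619
pi*r^2 = 151.66
F = 4.513 * 0.99619 / 151.66 = 0.029644

0.029644


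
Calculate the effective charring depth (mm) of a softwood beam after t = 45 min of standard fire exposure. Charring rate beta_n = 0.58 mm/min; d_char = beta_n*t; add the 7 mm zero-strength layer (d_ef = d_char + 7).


d_char = 0.58 * 45 = 26.1 mm
d_ef = 26.1 + 1.0*7 = 33.1 mm

33.1 mm


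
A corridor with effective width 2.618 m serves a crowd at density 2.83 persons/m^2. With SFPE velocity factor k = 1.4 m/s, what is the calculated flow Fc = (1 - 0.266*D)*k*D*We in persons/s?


1 - 0.266*D = 1 - 0.266*2.83 = 0.24722
Fs = 0.24722 * 1.4 * 2.83 = 0.97949 persons/(s*m)
Fc = 0.97949 * 2.618 = 2.5643 persons/s

2.5643 persons/s


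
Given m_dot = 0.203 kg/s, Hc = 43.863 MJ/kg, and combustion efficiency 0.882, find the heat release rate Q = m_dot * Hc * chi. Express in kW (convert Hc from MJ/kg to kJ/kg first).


Hc = 43.863 MJ/kg = 43.863 * 1000 kJ/kg = 43863 kJ/kg
Q = 0.203 kg/s * 43863 kJ/kg * 0.882 = 7853.5 kW

7853.5 kW


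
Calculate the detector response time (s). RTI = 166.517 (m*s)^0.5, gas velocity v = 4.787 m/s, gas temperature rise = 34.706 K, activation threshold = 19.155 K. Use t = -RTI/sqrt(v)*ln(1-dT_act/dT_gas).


dT_act/dT_gas = 0.55192
ln(1 - 0.55192) = -0.80279
t = -166.517 / sqrt(4.787) * -0.80279 = 61.098 s

61.098 s


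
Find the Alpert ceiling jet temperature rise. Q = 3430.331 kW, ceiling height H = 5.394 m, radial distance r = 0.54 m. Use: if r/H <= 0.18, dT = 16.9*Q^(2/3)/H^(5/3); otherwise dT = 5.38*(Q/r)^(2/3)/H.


r/H = 0.54 / 5.394 = 0.10011
r/H <= 0.18, so dT = 16.9*Q^(2/3)/H^(5/3)
Q^(2/3) = 227.45
H^(5/3) = 16.590
dT = 16.9 * 227.45 / 16.590 = 231.70 K

231.70 K


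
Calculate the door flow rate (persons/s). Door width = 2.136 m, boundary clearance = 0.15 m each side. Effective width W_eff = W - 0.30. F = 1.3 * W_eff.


W_eff = 2.136 - 0.30 = 1.836 m
F = 1.3 * 1.836 = 2.3868 persons/s

2.3868 persons/s


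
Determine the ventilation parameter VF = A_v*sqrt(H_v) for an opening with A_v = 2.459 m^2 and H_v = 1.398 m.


sqrt(H_v) = 1.1824
VF = 2.459 * 1.1824 = 2.9074 m^(5/2)

2.9074 m^(5/2)


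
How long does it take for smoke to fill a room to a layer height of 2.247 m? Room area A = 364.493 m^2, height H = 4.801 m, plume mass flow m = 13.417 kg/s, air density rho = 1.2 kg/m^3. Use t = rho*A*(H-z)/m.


H - z = 2.554 m
t = 1.2 * 364.493 * 2.554 / 13.417 = 83.260 s

83.260 s


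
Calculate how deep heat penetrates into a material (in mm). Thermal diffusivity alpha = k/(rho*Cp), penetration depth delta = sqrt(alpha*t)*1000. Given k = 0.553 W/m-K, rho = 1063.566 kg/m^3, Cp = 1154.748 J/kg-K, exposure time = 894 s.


alpha = 0.553 / (1063.566 * 1154.748) = 4.5027e-07 m^2/s
alpha * t = 0.00040254
delta = sqrt(0.00040254) * 1000 = 20.063 mm

20.063 mm


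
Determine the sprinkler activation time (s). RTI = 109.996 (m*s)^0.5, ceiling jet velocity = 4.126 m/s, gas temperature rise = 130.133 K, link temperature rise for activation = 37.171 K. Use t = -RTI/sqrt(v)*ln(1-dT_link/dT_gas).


dT_link/dT_gas = 0.28564
ln(1 - 0.28564) = -0.33637
t = -109.996 / sqrt(4.126) * -0.33637 = 18.215 s

18.215 s


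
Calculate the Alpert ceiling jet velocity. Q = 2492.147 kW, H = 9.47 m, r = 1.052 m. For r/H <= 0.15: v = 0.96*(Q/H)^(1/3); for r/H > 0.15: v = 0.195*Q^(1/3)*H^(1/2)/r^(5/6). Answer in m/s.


r/H = 1.052 / 9.47 = 0.11109
r/H <= 0.15, so v = 0.96*(Q/H)^(1/3)
Q/H = 263.16
(Q/H)^(1/3) = 6.4083
v = 0.96 * 6.4083 = 6.1519 m/s

6.1519 m/s


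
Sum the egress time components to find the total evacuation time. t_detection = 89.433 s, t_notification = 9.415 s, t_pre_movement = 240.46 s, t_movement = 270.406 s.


Total = 89.433 + 9.415 + 240.46 + 270.406 = 609.714 s

609.714 s


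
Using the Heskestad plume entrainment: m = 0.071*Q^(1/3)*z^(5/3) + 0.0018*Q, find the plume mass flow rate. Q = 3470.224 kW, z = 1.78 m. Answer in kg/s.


Q^(1/3) = 15.140
z^(5/3) = 2.6144
First term = 0.071 * 15.140 * 2.6144 = 2.8102
Second term = 0.0018 * 3470.224 = 6.2464
m = 9.0566 kg/s

9.0566 kg/s


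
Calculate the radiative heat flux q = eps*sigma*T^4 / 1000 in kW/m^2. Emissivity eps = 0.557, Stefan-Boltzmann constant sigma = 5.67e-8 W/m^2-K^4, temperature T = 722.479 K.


T^4 = 2.7246e+11
q = 0.557 * 5.67e-8 * 2.7246e+11 / 1000 = 8.6048 kW/m^2

8.6048 kW/m^2


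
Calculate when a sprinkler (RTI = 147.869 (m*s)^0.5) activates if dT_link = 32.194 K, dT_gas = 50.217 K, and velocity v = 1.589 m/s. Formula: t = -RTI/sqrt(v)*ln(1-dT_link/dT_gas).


dT_link/dT_gas = 0.64110
ln(1 - 0.64110) = -1.0247
t = -147.869 / sqrt(1.589) * -1.0247 = 120.20 s

120.20 s


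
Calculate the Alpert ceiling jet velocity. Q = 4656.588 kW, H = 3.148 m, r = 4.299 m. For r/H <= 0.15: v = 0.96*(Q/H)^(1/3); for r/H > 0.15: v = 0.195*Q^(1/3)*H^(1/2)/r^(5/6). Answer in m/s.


r/H = 4.299 / 3.148 = 1.3656
r/H > 0.15, so v = 0.195*Q^(1/3)*H^(1/2)/r^(5/6)
Q^(1/3) = 16.699
H^(1/2) = 1.7743
r^(5/6) = 3.3714
v = 0.195 * 16.699 * 1.7743 / 3.3714 = 1.7137 m/s

1.7137 m/s


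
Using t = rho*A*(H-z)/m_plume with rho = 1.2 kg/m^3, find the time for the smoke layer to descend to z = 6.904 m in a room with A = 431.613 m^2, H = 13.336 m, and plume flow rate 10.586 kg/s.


H - z = 6.432 m
t = 1.2 * 431.613 * 6.432 / 10.586 = 314.70 s

314.70 s


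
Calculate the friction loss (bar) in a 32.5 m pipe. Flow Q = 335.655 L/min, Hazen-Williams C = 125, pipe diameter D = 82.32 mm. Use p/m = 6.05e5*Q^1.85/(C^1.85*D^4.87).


Q^1.85 = 47087
C^1.85 = 7573.3
D^4.87 = 2.1306e+09
p/m = 0.0017655 bar/m
p_total = 0.0017655 * 32.5 = 0.057378 bar

0.057378 bar


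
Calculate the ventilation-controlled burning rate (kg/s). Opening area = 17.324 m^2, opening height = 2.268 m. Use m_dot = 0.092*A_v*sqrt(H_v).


sqrt(H_v) = 1.5060
m_dot = 0.092 * 17.324 * 1.5060 = 2.4003 kg/s

2.4003 kg/s


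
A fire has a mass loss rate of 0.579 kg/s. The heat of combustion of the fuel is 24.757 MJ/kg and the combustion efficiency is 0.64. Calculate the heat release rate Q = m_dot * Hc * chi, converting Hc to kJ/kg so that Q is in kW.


Hc = 24.757 MJ/kg = 24.757 * 1000 kJ/kg = 24757 kJ/kg
Q = 0.579 kg/s * 24757 kJ/kg * 0.64 = 9174.0 kW

9174.0 kW


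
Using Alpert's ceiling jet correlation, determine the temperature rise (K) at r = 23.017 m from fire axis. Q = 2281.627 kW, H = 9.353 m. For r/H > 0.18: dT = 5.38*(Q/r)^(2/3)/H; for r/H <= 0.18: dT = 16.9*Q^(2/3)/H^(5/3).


r/H = 23.017 / 9.353 = 2.4609
r/H > 0.18, so dT = 5.38*(Q/r)^(2/3)/H
Q/r = 99.128
(Q/r)^(2/3) = 21.419
dT = 5.38 * 21.419 / 9.353 = 12.321 K

12.321 K


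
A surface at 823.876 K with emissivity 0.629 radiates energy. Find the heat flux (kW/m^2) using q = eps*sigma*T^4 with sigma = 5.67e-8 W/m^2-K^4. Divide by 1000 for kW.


T^4 = 4.6073e+11
q = 0.629 * 5.67e-8 * 4.6073e+11 / 1000 = 16.432 kW/m^2

16.432 kW/m^2


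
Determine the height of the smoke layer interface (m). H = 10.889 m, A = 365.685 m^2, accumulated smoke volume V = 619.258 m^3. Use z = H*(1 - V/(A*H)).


V/(A*H) = 0.15552
1 - 0.15552 = 0.84448
z = 10.889 * 0.84448 = 9.1956 m

9.1956 m


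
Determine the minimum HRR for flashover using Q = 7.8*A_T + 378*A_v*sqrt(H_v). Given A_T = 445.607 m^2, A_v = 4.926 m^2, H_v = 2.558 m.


7.8*A_T = 3475.7
sqrt(H_v) = 1.5994
378*A_v*sqrt(H_v) = 2978.1
Q = 3475.7 + 2978.1 = 6453.8 kW

6453.8 kW


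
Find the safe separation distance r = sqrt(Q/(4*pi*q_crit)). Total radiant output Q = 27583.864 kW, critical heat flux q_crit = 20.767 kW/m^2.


4*pi*q_crit = 260.97
Q/(4*pi*q_crit) = 105.70
r = sqrt(105.70) = 10.281 m

10.281 m


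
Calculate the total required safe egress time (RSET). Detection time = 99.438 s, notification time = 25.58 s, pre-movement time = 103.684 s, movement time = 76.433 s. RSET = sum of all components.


Total = 99.438 + 25.58 + 103.684 + 76.433 = 305.135 s

305.135 s


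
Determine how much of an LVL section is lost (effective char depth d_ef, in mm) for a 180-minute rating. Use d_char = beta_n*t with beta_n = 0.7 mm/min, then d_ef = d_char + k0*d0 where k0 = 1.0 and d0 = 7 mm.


d_char = 0.7 * 180 = 126 mm
d_ef = 126 + 1.0*7 = 133 mm

133 mm


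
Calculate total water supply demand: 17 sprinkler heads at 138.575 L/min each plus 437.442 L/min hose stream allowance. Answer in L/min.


Sprinkler demand = 17 * 138.575 = 2355.775 L/min
Total = 2355.775 + 437.442 = 2793.217 L/min

2793.217 L/min


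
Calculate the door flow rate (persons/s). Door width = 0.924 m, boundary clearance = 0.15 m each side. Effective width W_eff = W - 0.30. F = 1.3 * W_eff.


W_eff = 0.924 - 0.30 = 0.624 m
F = 1.3 * 0.624 = 0.81120 persons/s

0.81120 persons/s


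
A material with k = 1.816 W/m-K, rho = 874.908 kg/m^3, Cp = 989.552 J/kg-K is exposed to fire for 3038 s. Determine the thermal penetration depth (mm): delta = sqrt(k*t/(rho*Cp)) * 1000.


alpha = 1.816 / (874.908 * 989.552) = 2.0976e-06 m^2/s
alpha * t = 0.0063724
delta = sqrt(0.0063724) * 1000 = 79.827 mm

79.827 mm


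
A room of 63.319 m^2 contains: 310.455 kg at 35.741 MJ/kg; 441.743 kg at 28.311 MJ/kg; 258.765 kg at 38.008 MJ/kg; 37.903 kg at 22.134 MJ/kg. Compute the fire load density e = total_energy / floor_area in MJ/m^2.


Total energy = 310.455*35.741 + 441.743*28.311 + 258.765*38.008 + 37.903*22.134
= 11095.97 + 12506.19 + 9835.140 + 838.9450
= 34276.24 MJ
e = 34276.24 / 63.319 = 541.33 MJ/m^2

541.33 MJ/m^2


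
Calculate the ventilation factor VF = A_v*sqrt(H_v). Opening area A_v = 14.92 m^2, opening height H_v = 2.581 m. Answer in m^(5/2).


sqrt(H_v) = 1.6065
VF = 14.92 * 1.6065 = 23.970 m^(5/2)

23.970 m^(5/2)


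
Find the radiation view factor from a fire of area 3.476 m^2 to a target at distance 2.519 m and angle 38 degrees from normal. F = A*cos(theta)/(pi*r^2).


cos(38 deg) = 0.78801
pi*r^2 = 19.935
F = 3.476 * 0.78801 / 19.935 = 0.13741

0.13741


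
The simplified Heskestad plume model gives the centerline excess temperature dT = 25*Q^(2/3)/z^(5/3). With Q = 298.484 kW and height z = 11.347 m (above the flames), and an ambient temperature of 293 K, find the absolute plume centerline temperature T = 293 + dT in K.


Q^(2/3) = 44.663
z^(5/3) = 57.297
dT = 25 * 44.663 / 57.297 = 19.487 K
T = 293 + 19.487 = 312.49 K

312.49 K


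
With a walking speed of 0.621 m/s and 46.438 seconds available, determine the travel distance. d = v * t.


d = 0.621 * 46.438 = 28.838 m

28.838 m


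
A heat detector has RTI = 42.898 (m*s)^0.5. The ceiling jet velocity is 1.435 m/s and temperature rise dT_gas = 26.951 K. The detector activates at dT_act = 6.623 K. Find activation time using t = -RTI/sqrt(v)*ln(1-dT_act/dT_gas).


dT_act/dT_gas = 0.24574
ln(1 - 0.24574) = -0.28202
t = -42.898 / sqrt(1.435) * -0.28202 = 10.099 s

10.099 s


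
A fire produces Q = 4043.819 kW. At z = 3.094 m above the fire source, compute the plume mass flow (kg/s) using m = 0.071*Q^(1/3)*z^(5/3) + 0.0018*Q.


Q^(1/3) = 15.932
z^(5/3) = 6.5695
First term = 0.071 * 15.932 * 6.5695 = 7.4312
Second term = 0.0018 * 4043.819 = 7.2789
m = 14.710 kg/s

14.710 kg/s


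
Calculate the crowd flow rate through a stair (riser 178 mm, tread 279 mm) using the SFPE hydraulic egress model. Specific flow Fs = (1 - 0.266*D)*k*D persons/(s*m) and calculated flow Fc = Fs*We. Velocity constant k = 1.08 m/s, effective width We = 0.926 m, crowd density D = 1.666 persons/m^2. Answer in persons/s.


1 - 0.266*D = 1 - 0.266*1.666 = 0.55684
Fs = 0.55684 * 1.08 * 1.666 = 1.0019 persons/(s*m)
Fc = 1.0019 * 0.926 = 0.92778 persons/s

0.92778 persons/s


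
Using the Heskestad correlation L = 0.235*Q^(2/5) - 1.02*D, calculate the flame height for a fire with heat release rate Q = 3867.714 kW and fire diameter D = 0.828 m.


Q^(2/5) = 27.226
0.235 * Q^(2/5) = 6.3981
1.02 * D = 0.84456
L = 5.5535 m

5.5535 m


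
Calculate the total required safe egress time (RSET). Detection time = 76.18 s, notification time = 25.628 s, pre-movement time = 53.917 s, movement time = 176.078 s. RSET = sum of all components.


Total = 76.18 + 25.628 + 53.917 + 176.078 = 331.803 s

331.803 s


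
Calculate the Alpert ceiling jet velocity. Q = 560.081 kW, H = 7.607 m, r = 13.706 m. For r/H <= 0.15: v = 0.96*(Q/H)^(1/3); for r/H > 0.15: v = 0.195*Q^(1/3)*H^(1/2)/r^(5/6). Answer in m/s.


r/H = 13.706 / 7.607 = 1.8018
r/H > 0.15, so v = 0.195*Q^(1/3)*H^(1/2)/r^(5/6)
Q^(1/3) = 8.2430
H^(1/2) = 2.7581
r^(5/6) = 8.8598
v = 0.195 * 8.2430 * 2.7581 / 8.8598 = 0.50038 m/s

0.50038 m/s


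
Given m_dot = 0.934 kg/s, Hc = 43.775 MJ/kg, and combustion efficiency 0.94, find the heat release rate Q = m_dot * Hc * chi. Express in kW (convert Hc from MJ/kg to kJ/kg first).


Hc = 43.775 MJ/kg = 43.775 * 1000 kJ/kg = 43775 kJ/kg
Q = 0.934 kg/s * 43775 kJ/kg * 0.94 = 38432.699 kW

38432.699 kW


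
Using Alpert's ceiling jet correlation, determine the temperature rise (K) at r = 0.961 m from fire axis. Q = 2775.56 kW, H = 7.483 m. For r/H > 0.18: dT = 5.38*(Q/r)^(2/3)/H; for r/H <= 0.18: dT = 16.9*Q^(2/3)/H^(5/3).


r/H = 0.961 / 7.483 = 0.12842
r/H <= 0.18, so dT = 16.9*Q^(2/3)/H^(5/3)
Q^(2/3) = 197.50
H^(5/3) = 28.628
dT = 16.9 * 197.50 / 28.628 = 116.59 K

116.59 K


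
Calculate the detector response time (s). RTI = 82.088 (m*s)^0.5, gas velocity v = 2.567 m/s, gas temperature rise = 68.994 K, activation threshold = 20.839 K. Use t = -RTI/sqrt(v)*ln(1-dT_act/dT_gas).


dT_act/dT_gas = 0.30204
ln(1 - 0.30204) = -0.35959
t = -82.088 / sqrt(2.567) * -0.35959 = 18.424 s

18.424 s


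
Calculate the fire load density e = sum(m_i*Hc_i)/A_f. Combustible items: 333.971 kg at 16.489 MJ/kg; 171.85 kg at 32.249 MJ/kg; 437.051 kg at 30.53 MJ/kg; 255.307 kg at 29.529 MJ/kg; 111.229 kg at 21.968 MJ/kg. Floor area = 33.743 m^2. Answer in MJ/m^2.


Total energy = 333.971*16.489 + 171.85*32.249 + 437.051*30.53 + 255.307*29.529 + 111.229*21.968
= 5506.848 + 5541.991 + 13343.17 + 7538.960 + 2443.479
= 34374.44 MJ
e = 34374.44 / 33.743 = 1018.7 MJ/m^2

1018.7 MJ/m^2


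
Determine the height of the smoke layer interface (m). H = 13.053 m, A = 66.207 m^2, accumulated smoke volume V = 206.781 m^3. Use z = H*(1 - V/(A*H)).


V/(A*H) = 0.23927
1 - 0.23927 = 0.76073
z = 13.053 * 0.76073 = 9.9298 m

9.9298 m


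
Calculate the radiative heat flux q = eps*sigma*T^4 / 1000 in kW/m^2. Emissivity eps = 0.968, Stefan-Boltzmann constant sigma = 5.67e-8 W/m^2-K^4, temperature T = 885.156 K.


T^4 = 6.1387e+11
q = 0.968 * 5.67e-8 * 6.1387e+11 / 1000 = 33.693 kW/m^2

33.693 kW/m^2


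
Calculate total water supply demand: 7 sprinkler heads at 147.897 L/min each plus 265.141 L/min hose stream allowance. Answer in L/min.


Sprinkler demand = 7 * 147.897 = 1035.279 L/min
Total = 1035.279 + 265.141 = 1300.42 L/min

1300.42 L/min


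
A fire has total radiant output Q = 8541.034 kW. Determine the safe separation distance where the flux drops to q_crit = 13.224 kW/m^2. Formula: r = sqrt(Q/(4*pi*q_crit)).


4*pi*q_crit = 166.18
Q/(4*pi*q_crit) = 51.397
r = sqrt(51.397) = 7.1692 m

7.1692 m


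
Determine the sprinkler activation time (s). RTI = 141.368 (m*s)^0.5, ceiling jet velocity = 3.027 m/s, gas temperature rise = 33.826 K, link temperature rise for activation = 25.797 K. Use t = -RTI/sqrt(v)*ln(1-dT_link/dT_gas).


dT_link/dT_gas = 0.76264
ln(1 - 0.76264) = -1.4382
t = -141.368 / sqrt(3.027) * -1.4382 = 116.86 s

116.86 s


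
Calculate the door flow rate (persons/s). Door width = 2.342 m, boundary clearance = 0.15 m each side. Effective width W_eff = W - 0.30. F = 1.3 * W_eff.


W_eff = 2.342 - 0.30 = 2.042 m
F = 1.3 * 2.042 = 2.6546 persons/s

2.6546 persons/s


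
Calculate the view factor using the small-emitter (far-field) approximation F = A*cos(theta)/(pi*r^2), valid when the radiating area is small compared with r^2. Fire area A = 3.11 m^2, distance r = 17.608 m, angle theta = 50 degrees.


cos(50 deg) = 0.64279
pi*r^2 = 974.02
F = 3.11 * 0.64279 / 974.02 = 0.0020524

0.0020524


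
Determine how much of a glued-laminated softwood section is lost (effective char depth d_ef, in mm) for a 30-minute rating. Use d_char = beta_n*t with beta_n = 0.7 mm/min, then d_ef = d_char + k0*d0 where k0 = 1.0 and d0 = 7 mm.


d_char = 0.7 * 30 = 21 mm
d_ef = 21 + 1.0*7 = 28 mm

28 mm


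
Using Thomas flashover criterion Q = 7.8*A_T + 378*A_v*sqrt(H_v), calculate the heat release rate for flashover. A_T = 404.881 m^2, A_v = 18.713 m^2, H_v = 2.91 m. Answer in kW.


7.8*A_T = 3158.1
sqrt(H_v) = 1.7059
378*A_v*sqrt(H_v) = 12067
Q = 3158.1 + 12067 = 15225 kW

15225 kW


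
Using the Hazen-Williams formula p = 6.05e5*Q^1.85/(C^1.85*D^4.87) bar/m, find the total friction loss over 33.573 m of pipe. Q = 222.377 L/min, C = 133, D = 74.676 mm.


Q^1.85 = 21984
C^1.85 = 8494.3
D^4.87 = 1.3255e+09
p/m = 0.0011813 bar/m
p_total = 0.0011813 * 33.573 = 0.039659 bar

0.039659 bar


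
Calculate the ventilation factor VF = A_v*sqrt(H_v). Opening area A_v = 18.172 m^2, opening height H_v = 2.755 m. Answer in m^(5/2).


sqrt(H_v) = 1.6598
VF = 18.172 * 1.6598 = 30.162 m^(5/2)

30.162 m^(5/2)


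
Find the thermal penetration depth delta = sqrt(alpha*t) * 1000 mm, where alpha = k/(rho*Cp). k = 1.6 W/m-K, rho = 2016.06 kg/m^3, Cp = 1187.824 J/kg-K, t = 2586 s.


alpha = 1.6 / (2016.06 * 1187.824) = 6.6814e-07 m^2/s
alpha * t = 0.0017278
delta = sqrt(0.0017278) * 1000 = 41.567 mm

41.567 mm


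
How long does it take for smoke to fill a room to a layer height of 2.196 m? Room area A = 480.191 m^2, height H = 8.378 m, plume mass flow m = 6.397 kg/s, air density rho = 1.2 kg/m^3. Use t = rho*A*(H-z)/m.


H - z = 6.182 m
t = 1.2 * 480.191 * 6.182 / 6.397 = 556.86 s

556.86 s


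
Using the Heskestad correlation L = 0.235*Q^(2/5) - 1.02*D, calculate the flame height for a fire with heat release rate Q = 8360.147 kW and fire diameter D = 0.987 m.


Q^(2/5) = 37.058
0.235 * Q^(2/5) = 8.7087
1.02 * D = 1.0067
L = 7.7020 m

7.7020 m


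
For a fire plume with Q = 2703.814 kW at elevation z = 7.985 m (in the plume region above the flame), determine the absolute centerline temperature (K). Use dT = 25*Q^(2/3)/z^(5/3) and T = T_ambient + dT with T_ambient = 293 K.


Q^(2/3) = 194.08
z^(5/3) = 31.900
dT = 25 * 194.08 / 31.900 = 152.10 K
T = 293 + 152.10 = 445.10 K

445.10 K


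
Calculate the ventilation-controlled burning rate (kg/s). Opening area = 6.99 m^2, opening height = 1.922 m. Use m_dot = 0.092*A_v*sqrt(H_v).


sqrt(H_v) = 1.3864
m_dot = 0.092 * 6.99 * 1.3864 = 0.89154 kg/s

0.89154 kg/s


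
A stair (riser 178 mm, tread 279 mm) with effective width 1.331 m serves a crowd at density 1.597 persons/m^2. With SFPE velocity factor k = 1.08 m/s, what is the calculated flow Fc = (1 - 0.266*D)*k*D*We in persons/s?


1 - 0.266*D = 1 - 0.266*1.597 = 0.57520
Fs = 0.57520 * 1.08 * 1.597 = 0.99208 persons/(s*m)
Fc = 0.99208 * 1.331 = 1.3205 persons/s

1.3205 persons/s


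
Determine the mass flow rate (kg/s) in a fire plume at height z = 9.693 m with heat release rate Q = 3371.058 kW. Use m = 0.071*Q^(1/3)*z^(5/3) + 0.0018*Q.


Q^(1/3) = 14.994
z^(5/3) = 44.065
First term = 0.071 * 14.994 * 44.065 = 46.911
Second term = 0.0018 * 3371.058 = 6.0679
m = 52.979 kg/s

52.979 kg/s


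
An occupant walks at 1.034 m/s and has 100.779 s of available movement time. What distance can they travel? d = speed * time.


d = 1.034 * 100.779 = 104.21 m

104.21 m


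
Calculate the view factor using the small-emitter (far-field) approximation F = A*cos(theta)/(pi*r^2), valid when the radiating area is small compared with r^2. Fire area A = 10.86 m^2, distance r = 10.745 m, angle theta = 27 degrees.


cos(27 deg) = 0.89101
pi*r^2 = 362.71
F = 10.86 * 0.89101 / 362.71 = 0.026678

0.026678


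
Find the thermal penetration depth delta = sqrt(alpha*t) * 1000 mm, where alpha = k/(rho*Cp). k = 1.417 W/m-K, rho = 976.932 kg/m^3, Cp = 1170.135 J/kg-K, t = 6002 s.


alpha = 1.417 / (976.932 * 1170.135) = 1.2396e-06 m^2/s
alpha * t = 0.0074399
delta = sqrt(0.0074399) * 1000 = 86.255 mm

86.255 mm


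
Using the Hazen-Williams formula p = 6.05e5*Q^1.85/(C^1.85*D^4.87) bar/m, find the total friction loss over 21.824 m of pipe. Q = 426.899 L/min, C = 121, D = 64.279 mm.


Q^1.85 = 73469
C^1.85 = 7131.0
D^4.87 = 6.3870e+08
p/m = 0.0097590 bar/m
p_total = 0.0097590 * 21.824 = 0.21298 bar

0.21298 bar


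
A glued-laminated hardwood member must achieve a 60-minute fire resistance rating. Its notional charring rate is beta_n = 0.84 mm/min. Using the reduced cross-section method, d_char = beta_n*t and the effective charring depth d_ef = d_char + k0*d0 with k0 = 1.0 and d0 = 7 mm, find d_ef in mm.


d_char = 0.84 * 60 = 50.4 mm
d_ef = 50.4 + 1.0*7 = 57.4 mm

57.4 mm


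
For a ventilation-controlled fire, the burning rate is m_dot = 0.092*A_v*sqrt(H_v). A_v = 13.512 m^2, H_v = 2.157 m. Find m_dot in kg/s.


sqrt(H_v) = 1.4687
m_dot = 0.092 * 13.512 * 1.4687 = 1.8257 kg/s

1.8257 kg/s


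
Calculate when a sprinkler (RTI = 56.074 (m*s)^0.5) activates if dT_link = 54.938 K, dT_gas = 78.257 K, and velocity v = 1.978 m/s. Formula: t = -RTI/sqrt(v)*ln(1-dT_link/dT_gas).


dT_link/dT_gas = 0.70202
ln(1 - 0.70202) = -1.2107
t = -56.074 / sqrt(1.978) * -1.2107 = 48.272 s

48.272 s


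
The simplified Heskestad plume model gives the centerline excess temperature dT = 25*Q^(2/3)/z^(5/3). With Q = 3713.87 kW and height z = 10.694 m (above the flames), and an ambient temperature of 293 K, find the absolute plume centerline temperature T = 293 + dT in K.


Q^(2/3) = 239.82
z^(5/3) = 51.908
dT = 25 * 239.82 / 51.908 = 115.50 K
T = 293 + 115.50 = 408.50 K

408.50 K


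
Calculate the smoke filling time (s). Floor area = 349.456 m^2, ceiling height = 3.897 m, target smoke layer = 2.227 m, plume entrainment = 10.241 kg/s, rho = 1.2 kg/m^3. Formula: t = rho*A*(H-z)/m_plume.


H - z = 1.67 m
t = 1.2 * 349.456 * 1.67 / 10.241 = 68.383 s

68.383 s


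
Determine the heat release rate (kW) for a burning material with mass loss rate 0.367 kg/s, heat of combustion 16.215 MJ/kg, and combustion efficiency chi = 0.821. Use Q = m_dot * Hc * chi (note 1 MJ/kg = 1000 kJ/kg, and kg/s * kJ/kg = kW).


Hc = 16.215 MJ/kg = 16.215 * 1000 kJ/kg = 16215 kJ/kg
Q = 0.367 kg/s * 16215 kJ/kg * 0.821 = 4885.7 kW

4885.7 kW


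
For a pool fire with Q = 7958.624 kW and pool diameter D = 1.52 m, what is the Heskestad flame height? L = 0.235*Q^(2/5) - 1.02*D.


Q^(2/5) = 36.336
0.235 * Q^(2/5) = 8.5389
1.02 * D = 1.5504
L = 6.9885 m

6.9885 m


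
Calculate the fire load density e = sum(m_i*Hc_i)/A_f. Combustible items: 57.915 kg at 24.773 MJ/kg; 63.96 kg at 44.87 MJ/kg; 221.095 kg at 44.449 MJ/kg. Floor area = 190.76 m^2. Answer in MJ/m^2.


Total energy = 57.915*24.773 + 63.96*44.87 + 221.095*44.449
= 1434.728 + 2869.885 + 9827.452
= 14132.07 MJ
e = 14132.07 / 190.76 = 74.083 MJ/m^2

74.083 MJ/m^2


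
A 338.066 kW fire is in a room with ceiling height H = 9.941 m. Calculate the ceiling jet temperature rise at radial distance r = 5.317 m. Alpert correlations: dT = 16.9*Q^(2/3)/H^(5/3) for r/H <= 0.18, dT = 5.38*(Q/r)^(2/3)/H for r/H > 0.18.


r/H = 5.317 / 9.941 = 0.53486
r/H > 0.18, so dT = 5.38*(Q/r)^(2/3)/H
Q/r = 63.582
(Q/r)^(2/3) = 15.930
dT = 5.38 * 15.930 / 9.941 = 8.6214 K

8.6214 K


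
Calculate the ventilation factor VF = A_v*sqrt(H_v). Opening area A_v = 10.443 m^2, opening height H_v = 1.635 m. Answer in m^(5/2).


sqrt(H_v) = 1.2787
VF = 10.443 * 1.2787 = 13.353 m^(5/2)

13.353 m^(5/2)


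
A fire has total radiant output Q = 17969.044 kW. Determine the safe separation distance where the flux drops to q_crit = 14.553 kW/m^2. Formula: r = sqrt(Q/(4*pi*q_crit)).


4*pi*q_crit = 182.88
Q/(4*pi*q_crit) = 98.257
r = sqrt(98.257) = 9.9125 m

9.9125 m


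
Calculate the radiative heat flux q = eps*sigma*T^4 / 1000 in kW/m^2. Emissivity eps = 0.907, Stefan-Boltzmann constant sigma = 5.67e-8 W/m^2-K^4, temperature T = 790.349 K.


T^4 = 3.9019e+11
q = 0.907 * 5.67e-8 * 3.9019e+11 / 1000 = 20.066 kW/m^2

20.066 kW/m^2


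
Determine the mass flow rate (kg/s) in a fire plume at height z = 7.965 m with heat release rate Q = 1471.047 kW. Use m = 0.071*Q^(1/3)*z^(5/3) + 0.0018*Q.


Q^(1/3) = 11.373
z^(5/3) = 31.767
First term = 0.071 * 11.373 * 31.767 = 25.651
Second term = 0.0018 * 1471.047 = 2.6479
m = 28.299 kg/s

28.299 kg/s


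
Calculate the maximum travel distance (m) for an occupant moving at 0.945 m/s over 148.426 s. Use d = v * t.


d = 0.945 * 148.426 = 140.26 m

140.26 m


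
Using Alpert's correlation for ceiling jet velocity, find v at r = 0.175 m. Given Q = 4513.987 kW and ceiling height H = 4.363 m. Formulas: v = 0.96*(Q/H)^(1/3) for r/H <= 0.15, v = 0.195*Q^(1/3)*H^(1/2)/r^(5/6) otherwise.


r/H = 0.175 / 4.363 = 0.040110
r/H <= 0.15, so v = 0.96*(Q/H)^(1/3)
Q/H = 1034.6
(Q/H)^(1/3) = 10.114
v = 0.96 * 10.114 = 9.7095 m/s

9.7095 m/s


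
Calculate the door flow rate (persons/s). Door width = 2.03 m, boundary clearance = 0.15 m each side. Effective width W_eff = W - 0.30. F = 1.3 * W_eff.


W_eff = 2.03 - 0.30 = 1.73 m
F = 1.3 * 1.73 = 2.249 persons/s

2.249 persons/s


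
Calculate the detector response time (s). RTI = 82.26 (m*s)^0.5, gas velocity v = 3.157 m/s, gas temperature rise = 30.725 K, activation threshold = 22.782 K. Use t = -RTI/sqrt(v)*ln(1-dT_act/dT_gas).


dT_act/dT_gas = 0.74148
ln(1 - 0.74148) = -1.3528
t = -82.26 / sqrt(3.157) * -1.3528 = 62.630 s

62.630 s


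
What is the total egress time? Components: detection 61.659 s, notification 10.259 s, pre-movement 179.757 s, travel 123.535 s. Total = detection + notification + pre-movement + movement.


Total = 61.659 + 10.259 + 179.757 + 123.535 = 375.21 s

375.21 s


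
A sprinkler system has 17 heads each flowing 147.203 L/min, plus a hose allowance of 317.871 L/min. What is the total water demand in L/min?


Sprinkler demand = 17 * 147.203 = 2502.451 L/min
Total = 2502.451 + 317.871 = 2820.322 L/min

2820.322 L/min


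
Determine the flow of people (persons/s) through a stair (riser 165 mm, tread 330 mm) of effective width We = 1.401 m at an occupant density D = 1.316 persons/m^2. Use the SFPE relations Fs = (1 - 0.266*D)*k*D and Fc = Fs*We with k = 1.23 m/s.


1 - 0.266*D = 1 - 0.266*1.316 = 0.64994
Fs = 0.64994 * 1.23 * 1.316 = 1.0521 persons/(s*m)
Fc = 1.0521 * 1.401 = 1.4739 persons/s

1.4739 persons/s


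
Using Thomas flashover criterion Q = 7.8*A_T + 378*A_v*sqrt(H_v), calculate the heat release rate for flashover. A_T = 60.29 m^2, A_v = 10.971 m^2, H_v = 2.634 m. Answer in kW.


7.8*A_T = 470.262
sqrt(H_v) = 1.6230
378*A_v*sqrt(H_v) = 6730.5
Q = 470.262 + 6730.5 = 7200.7 kW

7200.7 kW


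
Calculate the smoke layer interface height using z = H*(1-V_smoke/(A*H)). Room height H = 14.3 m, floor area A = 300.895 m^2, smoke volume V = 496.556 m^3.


V/(A*H) = 0.11540
1 - 0.11540 = 0.88460
z = 14.3 * 0.88460 = 12.650 m

12.650 m
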